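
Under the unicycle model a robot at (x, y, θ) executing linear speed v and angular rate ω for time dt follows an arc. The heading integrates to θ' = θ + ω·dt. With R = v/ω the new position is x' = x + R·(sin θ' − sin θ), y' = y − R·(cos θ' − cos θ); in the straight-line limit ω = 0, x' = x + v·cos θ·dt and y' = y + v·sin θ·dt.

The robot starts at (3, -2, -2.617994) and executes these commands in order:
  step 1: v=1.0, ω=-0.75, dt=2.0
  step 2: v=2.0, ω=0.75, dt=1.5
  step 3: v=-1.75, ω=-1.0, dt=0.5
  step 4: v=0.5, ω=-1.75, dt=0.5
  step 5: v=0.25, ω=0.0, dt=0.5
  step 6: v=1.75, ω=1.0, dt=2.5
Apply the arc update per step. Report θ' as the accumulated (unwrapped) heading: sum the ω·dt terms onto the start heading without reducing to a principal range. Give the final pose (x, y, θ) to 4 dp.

step 1: θ'=-4.1180 (R=-1.3333) → pose (1.2287, -1.5920, -4.1180)
step 2: θ'=-2.9930 (R=2.6667) → pose (-1.3754, -0.4481, -2.9930)
step 3: θ'=-3.4930 (R=1.7500) → pose (-0.5140, -0.5357, -3.4930)
step 4: θ'=-4.3680 (R=-0.2857) → pose (-0.6845, -0.3639, -4.3680)
step 5: θ'=-4.3680 (straight) → pose (-0.7268, -0.2463, -4.3680)
step 6: θ'=-1.8680 (R=1.7500) → pose (-4.0473, -0.3246, -1.8680)

(-4.0473, -0.3246, -1.8680)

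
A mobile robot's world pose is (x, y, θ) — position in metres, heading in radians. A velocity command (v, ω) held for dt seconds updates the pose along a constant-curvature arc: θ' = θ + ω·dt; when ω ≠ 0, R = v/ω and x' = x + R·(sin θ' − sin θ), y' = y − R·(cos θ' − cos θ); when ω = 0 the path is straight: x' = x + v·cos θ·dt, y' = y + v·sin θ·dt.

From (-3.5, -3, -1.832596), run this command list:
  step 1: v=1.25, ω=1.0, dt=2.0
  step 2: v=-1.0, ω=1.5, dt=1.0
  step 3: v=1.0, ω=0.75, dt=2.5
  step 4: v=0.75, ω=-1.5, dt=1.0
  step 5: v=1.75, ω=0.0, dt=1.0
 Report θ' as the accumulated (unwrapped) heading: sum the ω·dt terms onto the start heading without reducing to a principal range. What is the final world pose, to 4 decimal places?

step 1: θ'=0.1674 (R=1.2500) → pose (-2.0843, -4.5560, 0.1674)
step 2: θ'=1.6674 (R=-0.6667) → pose (-2.6368, -5.2777, 1.6674)
step 3: θ'=3.5424 (R=1.3333) → pose (-4.4841, -4.1787, 3.5424)
step 4: θ'=2.0424 (R=-0.5000) → pose (-5.1246, -3.9454, 2.0424)
step 5: θ'=2.0424 (straight) → pose (-5.9197, -2.3865, 2.0424)

(-5.9197, -2.3865, 2.0424)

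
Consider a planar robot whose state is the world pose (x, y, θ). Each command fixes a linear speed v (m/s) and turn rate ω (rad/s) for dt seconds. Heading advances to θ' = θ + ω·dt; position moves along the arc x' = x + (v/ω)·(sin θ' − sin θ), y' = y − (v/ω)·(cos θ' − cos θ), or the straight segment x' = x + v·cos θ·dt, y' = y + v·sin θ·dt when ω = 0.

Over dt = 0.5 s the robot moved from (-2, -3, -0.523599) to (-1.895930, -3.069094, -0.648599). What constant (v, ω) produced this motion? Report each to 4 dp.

v = 0.2500, ω = -0.2500

Δθ = -0.648599 − -0.523599 = -0.125000
ω = Δθ/dt = -0.125000/0.5 = -0.2500
R = Δx/(sin θ' − sin θ) = -1.0000
v = R·ω = -1.0000·-0.2500 = 0.2500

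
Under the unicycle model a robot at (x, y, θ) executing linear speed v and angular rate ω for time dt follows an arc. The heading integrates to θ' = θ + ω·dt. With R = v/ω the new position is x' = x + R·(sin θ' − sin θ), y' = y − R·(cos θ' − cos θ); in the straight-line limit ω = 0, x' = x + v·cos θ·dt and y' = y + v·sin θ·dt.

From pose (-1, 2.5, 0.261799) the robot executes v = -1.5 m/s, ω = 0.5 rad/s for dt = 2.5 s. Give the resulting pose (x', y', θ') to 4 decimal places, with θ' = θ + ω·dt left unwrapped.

θ' = 0.2618 + 0.5·2.5 = 1.5118
R = v/ω = -1.5/0.5 = -3.0000
x' = -1 + -3.0000·(sin 1.5118 − sin 0.2618) = -3.2183
y' = 2.5 − -3.0000·(cos 1.5118 − cos 0.2618) = -0.2209

(-3.2183, -0.2209, 1.5118)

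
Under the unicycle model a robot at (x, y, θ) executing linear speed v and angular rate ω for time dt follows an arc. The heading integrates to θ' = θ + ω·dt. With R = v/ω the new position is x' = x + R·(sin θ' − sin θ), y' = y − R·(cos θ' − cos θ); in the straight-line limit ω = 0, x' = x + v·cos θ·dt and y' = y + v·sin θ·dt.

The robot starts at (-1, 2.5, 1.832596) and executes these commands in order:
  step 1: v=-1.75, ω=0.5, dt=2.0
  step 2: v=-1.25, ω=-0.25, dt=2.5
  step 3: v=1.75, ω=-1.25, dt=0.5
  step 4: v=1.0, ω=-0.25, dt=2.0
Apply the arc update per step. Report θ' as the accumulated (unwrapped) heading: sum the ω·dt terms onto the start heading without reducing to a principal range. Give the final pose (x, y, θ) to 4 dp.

step 1: θ'=2.8326 (R=-3.5000) → pose (1.3164, 0.0716, 2.8326)
step 2: θ'=2.2076 (R=5.0000) → pose (3.8159, -1.7184, 2.2076)
step 3: θ'=1.5826 (R=-1.4000) → pose (3.5416, -0.9025, 1.5826)
step 4: θ'=1.0826 (R=-4.0000) → pose (4.0086, 1.0209, 1.0826)

(4.0086, 1.0209, 1.0826)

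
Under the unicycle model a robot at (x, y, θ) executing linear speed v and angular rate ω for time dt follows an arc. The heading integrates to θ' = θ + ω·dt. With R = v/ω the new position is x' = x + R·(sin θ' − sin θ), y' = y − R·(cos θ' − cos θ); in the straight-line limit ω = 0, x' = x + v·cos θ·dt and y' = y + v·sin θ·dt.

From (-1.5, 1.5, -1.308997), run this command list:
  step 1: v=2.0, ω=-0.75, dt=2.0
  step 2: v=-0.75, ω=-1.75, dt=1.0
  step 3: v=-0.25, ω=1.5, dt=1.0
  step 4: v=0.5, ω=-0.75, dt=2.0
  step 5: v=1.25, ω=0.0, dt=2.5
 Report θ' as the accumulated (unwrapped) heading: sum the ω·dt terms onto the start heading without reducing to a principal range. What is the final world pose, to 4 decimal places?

step 1: θ'=-2.8090 (R=-2.6667) → pose (-3.2051, -1.7107, -2.8090)
step 2: θ'=-4.5590 (R=0.4286) → pose (-2.6417, -2.0503, -4.5590)
step 3: θ'=-3.0590 (R=-0.1667) → pose (-2.4632, -2.1909, -3.0590)
step 4: θ'=-4.5590 (R=-0.6667) → pose (-3.1771, -1.6284, -4.5590)
step 5: θ'=-4.5590 (straight) → pose (-3.6545, 1.4599, -4.5590)

(-3.6545, 1.4599, -4.5590)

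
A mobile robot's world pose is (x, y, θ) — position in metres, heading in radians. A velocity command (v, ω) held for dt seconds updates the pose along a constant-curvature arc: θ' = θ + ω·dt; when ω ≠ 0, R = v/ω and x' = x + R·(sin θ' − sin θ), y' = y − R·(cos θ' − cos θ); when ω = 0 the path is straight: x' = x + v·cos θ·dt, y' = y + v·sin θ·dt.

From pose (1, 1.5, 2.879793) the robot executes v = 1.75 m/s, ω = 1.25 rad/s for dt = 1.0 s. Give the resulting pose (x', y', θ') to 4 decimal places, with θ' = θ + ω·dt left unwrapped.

(-0.5314, 0.9180, 4.1298)

θ' = 2.8798 + 1.25·1.0 = 4.1298
R = v/ω = 1.75/1.25 = 1.4000
x' = 1 + 1.4000·(sin 4.1298 − sin 2.8798) = -0.5314
y' = 1.5 − 1.4000·(cos 4.1298 − cos 2.8798) = 0.9180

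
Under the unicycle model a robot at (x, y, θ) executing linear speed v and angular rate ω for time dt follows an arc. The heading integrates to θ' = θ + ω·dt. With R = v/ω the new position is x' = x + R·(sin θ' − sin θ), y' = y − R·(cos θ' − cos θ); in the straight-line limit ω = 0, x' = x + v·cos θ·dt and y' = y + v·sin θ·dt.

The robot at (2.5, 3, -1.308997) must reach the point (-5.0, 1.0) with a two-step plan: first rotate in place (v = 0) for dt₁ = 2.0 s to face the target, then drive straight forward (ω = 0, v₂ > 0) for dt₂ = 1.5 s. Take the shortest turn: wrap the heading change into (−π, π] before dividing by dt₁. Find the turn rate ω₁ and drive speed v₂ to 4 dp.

heading to target = atan2(1−3, -5−2.5) = -2.8810
Δθ = wrap(-2.8810 − -1.3090) = -1.5720; ω₁ = Δθ/dt₁ = -0.7860
distance = √((-5−2.5)² + (1−3)²) = 7.7621; v₂ = distance/dt₂ = 5.1747

ω₁ = -0.7860, v₂ = 5.1747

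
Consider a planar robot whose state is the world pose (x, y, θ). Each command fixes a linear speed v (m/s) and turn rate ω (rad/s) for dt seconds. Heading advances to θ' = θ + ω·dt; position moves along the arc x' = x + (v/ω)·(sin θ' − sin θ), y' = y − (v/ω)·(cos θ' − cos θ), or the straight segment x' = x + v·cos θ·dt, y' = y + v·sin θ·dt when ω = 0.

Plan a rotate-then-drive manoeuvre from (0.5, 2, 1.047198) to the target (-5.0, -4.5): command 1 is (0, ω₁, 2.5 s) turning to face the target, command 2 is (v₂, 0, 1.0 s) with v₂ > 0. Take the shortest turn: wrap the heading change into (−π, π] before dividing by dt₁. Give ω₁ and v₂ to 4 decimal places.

heading to target = atan2(-4.5−2, -5−0.5) = -2.2731
Δθ = wrap(-2.2731 − 1.0472) = 2.9629; ω₁ = Δθ/dt₁ = 1.1852
distance = √((-5−0.5)² + (-4.5−2)²) = 8.5147; v₂ = distance/dt₂ = 8.5147

ω₁ = 1.1852, v₂ = 8.5147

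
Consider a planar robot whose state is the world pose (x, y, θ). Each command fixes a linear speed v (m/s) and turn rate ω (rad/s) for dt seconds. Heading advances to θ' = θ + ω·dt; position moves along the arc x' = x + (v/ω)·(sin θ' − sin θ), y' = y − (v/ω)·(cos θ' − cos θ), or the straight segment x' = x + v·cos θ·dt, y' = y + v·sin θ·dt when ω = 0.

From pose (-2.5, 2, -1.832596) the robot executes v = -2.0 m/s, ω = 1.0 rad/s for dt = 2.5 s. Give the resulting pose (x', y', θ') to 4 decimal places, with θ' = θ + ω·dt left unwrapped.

θ' = -1.8326 + 1.0·2.5 = 0.6674
R = v/ω = -2.0/1.0 = -2.0000
x' = -2.5 + -2.0000·(sin 0.6674 − sin -1.8326) = -5.6697
y' = 2 − -2.0000·(cos 0.6674 − cos -1.8326) = 4.0885

(-5.6697, 4.0885, 0.6674)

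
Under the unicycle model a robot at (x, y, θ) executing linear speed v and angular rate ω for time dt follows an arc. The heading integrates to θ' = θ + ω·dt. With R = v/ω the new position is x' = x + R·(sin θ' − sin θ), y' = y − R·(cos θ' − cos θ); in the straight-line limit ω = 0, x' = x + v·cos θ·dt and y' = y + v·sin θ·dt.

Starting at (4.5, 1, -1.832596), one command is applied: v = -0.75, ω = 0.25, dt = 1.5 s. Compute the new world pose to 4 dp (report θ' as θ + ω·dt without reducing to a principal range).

(4.5830, 2.1153, -1.4576)

θ' = -1.8326 + 0.25·1.5 = -1.4576
R = v/ω = -0.75/0.25 = -3.0000
x' = 4.5 + -3.0000·(sin -1.4576 − sin -1.8326) = 4.5830
y' = 1 − -3.0000·(cos -1.4576 − cos -1.8326) = 2.1153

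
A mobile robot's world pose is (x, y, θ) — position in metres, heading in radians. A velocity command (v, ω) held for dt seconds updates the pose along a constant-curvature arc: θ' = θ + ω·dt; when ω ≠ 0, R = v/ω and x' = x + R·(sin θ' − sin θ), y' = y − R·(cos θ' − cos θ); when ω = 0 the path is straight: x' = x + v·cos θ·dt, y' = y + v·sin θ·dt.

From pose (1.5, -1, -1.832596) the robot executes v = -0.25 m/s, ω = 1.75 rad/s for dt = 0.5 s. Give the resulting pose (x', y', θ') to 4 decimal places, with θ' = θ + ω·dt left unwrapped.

(1.4788, -0.8808, -0.9576)

θ' = -1.8326 + 1.75·0.5 = -0.9576
R = v/ω = -0.25/1.75 = -0.1429
x' = 1.5 + -0.1429·(sin -0.9576 − sin -1.8326) = 1.4788
y' = -1 − -0.1429·(cos -0.9576 − cos -1.8326) = -0.8808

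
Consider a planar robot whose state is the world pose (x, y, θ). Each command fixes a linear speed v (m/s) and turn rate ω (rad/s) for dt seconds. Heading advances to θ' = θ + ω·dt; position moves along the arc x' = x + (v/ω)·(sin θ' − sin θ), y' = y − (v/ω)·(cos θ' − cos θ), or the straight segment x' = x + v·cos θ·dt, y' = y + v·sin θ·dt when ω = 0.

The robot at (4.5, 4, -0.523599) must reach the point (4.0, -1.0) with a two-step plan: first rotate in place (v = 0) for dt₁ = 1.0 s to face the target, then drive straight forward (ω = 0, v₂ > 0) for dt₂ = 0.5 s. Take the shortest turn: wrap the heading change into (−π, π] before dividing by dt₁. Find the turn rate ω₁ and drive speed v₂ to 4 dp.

heading to target = atan2(-1−4, 4−4.5) = -1.6705
Δθ = wrap(-1.6705 − -0.5236) = -1.1469; ω₁ = Δθ/dt₁ = -1.1469
distance = √((4−4.5)² + (-1−4)²) = 5.0249; v₂ = distance/dt₂ = 10.0499

ω₁ = -1.1469, v₂ = 10.0499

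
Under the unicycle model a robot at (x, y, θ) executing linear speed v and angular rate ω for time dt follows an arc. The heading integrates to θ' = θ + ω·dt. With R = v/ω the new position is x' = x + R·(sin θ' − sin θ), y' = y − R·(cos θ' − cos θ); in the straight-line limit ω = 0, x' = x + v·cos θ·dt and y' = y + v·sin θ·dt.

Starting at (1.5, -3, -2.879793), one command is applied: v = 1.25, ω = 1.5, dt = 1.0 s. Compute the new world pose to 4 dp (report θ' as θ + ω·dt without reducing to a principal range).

θ' = -2.8798 + 1.5·1.0 = -1.3798
R = v/ω = 1.25/1.5 = 0.8333
x' = 1.5 + 0.8333·(sin -1.3798 − sin -2.8798) = 0.8975
y' = -3 − 0.8333·(cos -1.3798 − cos -2.8798) = -3.9631

(0.8975, -3.9631, -1.3798)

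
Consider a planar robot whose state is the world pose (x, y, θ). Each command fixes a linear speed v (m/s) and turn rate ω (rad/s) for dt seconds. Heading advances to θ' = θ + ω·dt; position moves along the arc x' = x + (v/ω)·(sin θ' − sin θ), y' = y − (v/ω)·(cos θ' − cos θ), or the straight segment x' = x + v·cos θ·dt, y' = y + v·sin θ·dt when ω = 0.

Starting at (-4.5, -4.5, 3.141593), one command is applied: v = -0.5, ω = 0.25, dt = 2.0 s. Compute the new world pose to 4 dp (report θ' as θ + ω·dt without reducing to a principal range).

(-3.5411, -4.2552, 3.6416)

θ' = 3.1416 + 0.25·2.0 = 3.6416
R = v/ω = -0.5/0.25 = -2.0000
x' = -4.5 + -2.0000·(sin 3.6416 − sin 3.1416) = -3.5411
y' = -4.5 − -2.0000·(cos 3.6416 − cos 3.1416) = -4.2552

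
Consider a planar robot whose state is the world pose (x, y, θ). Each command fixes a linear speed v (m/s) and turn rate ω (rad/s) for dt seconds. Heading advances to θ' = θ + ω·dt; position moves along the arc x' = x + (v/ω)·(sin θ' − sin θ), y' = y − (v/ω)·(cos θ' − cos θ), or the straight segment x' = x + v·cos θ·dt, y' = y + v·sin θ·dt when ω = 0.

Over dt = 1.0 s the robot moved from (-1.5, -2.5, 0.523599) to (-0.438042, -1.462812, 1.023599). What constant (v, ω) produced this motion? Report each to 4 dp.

Δθ = 1.023599 − 0.523599 = 0.500000
ω = Δθ/dt = 0.500000/1.0 = 0.5000
R = Δx/(sin θ' − sin θ) = 3.0000
v = R·ω = 3.0000·0.5000 = 1.5000

v = 1.5000, ω = 0.5000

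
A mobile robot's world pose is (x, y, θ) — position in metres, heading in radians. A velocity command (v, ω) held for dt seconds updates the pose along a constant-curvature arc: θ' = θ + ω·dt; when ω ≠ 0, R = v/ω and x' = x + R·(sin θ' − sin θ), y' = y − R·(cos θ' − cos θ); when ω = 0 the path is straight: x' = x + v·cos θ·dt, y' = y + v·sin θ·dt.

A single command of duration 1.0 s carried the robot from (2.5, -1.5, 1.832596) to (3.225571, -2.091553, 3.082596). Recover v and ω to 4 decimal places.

Δθ = 3.082596 − 1.832596 = 1.250000
ω = Δθ/dt = 1.250000/1.0 = 1.2500
R = Δx/(sin θ' − sin θ) = -0.8000
v = R·ω = -0.8000·1.2500 = -1.0000

v = -1.0000, ω = 1.2500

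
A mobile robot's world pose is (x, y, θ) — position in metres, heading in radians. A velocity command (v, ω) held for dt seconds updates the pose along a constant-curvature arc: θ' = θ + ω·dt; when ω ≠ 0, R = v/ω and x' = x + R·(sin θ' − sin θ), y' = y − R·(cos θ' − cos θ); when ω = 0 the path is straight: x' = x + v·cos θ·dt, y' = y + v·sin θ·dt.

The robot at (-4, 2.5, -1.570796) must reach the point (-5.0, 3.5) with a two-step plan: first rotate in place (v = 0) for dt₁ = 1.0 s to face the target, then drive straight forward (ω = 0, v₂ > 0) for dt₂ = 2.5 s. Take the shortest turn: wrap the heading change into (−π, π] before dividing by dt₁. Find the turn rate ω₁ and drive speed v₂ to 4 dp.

heading to target = atan2(3.5−2.5, -5−-4) = 2.3562
Δθ = wrap(2.3562 − -1.5708) = -2.3562; ω₁ = Δθ/dt₁ = -2.3562
distance = √((-5−-4)² + (3.5−2.5)²) = 1.4142; v₂ = distance/dt₂ = 0.5657

ω₁ = -2.3562, v₂ = 0.5657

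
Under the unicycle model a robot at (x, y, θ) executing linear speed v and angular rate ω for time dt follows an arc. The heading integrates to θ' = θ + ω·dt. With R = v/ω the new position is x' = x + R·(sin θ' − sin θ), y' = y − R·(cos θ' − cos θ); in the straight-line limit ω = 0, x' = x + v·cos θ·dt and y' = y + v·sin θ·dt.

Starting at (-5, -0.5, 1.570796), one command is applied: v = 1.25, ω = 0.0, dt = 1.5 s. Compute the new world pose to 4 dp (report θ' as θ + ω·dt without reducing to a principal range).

θ' = 1.5708 + 0.0·1.5 = 1.5708
ω = 0 → straight: x' = -5 + 1.25·cos(1.5708)·1.5 = -5.0000
y' = -0.5 + 1.25·sin(1.5708)·1.5 = 1.3750

(-5.0000, 1.3750, 1.5708)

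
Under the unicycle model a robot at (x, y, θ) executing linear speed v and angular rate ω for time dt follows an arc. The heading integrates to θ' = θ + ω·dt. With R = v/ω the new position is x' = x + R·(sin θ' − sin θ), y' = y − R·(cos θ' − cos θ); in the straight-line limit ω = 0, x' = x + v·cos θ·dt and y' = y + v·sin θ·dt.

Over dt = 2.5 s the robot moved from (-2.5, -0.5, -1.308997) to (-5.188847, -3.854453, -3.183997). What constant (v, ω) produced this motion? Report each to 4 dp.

v = 2.0000, ω = -0.7500

Δθ = -3.183997 − -1.308997 = -1.875000
ω = Δθ/dt = -1.875000/2.5 = -0.7500
R = −Δy/(cos θ' − cos θ) = -2.6667
v = R·ω = -2.6667·-0.7500 = 2.0000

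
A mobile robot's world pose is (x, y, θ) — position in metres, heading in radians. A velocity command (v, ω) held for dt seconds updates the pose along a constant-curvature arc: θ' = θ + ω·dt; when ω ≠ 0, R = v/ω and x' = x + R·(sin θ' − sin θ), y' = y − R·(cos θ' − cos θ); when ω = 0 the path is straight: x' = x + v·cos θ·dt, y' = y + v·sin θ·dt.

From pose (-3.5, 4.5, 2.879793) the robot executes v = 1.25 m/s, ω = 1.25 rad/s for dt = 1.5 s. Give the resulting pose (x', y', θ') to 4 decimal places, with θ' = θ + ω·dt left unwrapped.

θ' = 2.8798 + 1.25·1.5 = 4.7548
R = v/ω = 1.25/1.25 = 1.0000
x' = -3.5 + 1.0000·(sin 4.7548 − sin 2.8798) = -4.7579
y' = 4.5 − 1.0000·(cos 4.7548 − cos 2.8798) = 3.4917

(-4.7579, 3.4917, 4.7548)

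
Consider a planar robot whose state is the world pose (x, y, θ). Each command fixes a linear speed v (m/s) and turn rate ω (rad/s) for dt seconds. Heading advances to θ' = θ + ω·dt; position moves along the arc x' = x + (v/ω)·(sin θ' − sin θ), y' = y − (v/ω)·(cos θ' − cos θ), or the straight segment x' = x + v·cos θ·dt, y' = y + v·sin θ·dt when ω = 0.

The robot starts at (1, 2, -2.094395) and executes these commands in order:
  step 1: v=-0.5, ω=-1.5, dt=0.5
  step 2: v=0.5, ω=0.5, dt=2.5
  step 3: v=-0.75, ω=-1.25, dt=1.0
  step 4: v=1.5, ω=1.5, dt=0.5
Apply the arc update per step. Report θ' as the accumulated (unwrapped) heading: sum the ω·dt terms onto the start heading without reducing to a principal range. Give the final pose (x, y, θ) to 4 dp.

step 1: θ'=-2.8444 (R=0.3333) → pose (1.1911, 2.1521, -2.8444)
step 2: θ'=-1.5944 (R=1.0000) → pose (0.4842, 1.2195, -1.5944)
step 3: θ'=-2.8444 (R=0.6000) → pose (0.9083, 1.7790, -2.8444)
step 4: θ'=-2.0944 (R=1.0000) → pose (0.3351, 1.3229, -2.0944)

(0.3351, 1.3229, -2.0944)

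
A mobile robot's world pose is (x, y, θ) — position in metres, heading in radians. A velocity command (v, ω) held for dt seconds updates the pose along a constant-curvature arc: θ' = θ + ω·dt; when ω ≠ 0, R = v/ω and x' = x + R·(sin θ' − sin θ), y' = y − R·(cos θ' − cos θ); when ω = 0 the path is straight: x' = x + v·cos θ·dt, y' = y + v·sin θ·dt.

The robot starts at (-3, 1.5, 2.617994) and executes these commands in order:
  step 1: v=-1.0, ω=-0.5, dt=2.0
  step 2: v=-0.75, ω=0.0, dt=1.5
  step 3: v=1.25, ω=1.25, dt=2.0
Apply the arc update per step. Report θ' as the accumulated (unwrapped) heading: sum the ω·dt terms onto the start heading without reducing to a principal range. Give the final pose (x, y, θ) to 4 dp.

step 1: θ'=1.6180 (R=2.0000) → pose (-2.0022, -0.1377, 1.6180)
step 2: θ'=1.6180 (straight) → pose (-1.9491, -1.2614, 1.6180)
step 3: θ'=4.1180 (R=1.0000) → pose (-3.7765, -0.7486, 4.1180)

(-3.7765, -0.7486, 4.1180)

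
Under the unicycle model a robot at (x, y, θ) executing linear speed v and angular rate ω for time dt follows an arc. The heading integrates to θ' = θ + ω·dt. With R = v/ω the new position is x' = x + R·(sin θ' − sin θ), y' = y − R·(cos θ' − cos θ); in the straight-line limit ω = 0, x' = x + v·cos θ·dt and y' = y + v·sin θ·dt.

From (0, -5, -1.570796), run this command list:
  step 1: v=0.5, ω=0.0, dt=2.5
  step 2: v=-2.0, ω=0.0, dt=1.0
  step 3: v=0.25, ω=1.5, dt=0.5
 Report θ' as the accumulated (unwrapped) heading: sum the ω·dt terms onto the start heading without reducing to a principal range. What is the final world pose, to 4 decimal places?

step 1: θ'=-1.5708 (straight) → pose (0.0000, -6.2500, -1.5708)
step 2: θ'=-1.5708 (straight) → pose (0.0000, -4.2500, -1.5708)
step 3: θ'=-0.8208 (R=0.1667) → pose (0.0447, -4.3636, -0.8208)

(0.0447, -4.3636, -0.8208)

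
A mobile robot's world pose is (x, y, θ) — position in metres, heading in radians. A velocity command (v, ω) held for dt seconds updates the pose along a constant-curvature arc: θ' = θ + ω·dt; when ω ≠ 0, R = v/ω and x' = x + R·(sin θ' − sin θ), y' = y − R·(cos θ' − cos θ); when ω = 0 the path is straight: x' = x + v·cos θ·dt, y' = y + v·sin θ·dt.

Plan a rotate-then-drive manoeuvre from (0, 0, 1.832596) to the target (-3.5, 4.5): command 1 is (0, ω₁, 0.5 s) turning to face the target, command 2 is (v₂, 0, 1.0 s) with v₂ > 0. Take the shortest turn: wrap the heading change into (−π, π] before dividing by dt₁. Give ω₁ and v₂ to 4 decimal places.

heading to target = atan2(4.5−0, -3.5−0) = 2.2318
Δθ = wrap(2.2318 − 1.8326) = 0.3992; ω₁ = Δθ/dt₁ = 0.7985
distance = √((-3.5−0)² + (4.5−0)²) = 5.7009; v₂ = distance/dt₂ = 5.7009

ω₁ = 0.7985, v₂ = 5.7009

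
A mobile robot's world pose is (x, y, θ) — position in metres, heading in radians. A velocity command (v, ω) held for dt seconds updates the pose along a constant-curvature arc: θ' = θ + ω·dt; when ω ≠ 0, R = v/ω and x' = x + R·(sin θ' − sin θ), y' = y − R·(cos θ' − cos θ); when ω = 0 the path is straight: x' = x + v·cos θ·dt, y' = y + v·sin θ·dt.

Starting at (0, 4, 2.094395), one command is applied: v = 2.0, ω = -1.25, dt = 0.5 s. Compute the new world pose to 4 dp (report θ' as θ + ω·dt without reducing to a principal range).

θ' = 2.0944 + -1.25·0.5 = 1.4694
R = v/ω = 2.0/-1.25 = -1.6000
x' = 0 + -1.6000·(sin 1.4694 − sin 2.0944) = -0.2061
y' = 4 − -1.6000·(cos 1.4694 − cos 2.0944) = 4.9620

(-0.2061, 4.9620, 1.4694)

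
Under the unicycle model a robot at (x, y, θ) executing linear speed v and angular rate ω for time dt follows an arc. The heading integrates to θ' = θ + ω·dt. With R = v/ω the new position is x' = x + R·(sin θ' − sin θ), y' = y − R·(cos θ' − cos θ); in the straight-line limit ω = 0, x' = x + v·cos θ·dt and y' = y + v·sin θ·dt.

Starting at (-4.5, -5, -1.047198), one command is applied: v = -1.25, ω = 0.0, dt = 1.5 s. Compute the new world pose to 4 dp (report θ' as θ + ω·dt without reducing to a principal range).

(-5.4375, -3.3762, -1.0472)

θ' = -1.0472 + 0.0·1.5 = -1.0472
ω = 0 → straight: x' = -4.5 + -1.25·cos(-1.0472)·1.5 = -5.4375
y' = -5 + -1.25·sin(-1.0472)·1.5 = -3.3762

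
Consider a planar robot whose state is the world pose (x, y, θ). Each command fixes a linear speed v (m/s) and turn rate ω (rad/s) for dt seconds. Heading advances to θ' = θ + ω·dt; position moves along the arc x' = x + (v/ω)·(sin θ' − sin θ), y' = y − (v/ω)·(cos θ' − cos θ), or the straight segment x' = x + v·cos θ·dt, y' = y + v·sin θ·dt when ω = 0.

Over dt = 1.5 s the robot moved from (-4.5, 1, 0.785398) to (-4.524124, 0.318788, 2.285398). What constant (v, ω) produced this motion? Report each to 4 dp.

Δθ = 2.285398 − 0.785398 = 1.500000
ω = Δθ/dt = 1.500000/1.5 = 1.0000
R = −Δy/(cos θ' − cos θ) = -0.5000
v = R·ω = -0.5000·1.0000 = -0.5000

v = -0.5000, ω = 1.0000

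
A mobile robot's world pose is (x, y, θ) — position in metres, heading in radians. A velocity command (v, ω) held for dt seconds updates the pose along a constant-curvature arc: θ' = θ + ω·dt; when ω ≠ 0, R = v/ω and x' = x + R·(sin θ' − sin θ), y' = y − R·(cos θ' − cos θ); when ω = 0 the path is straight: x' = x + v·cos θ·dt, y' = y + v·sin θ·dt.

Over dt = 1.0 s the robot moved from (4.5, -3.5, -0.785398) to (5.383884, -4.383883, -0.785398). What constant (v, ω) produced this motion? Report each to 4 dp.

v = 1.2500, ω = 0.0000

Δθ = -0.785398 − -0.785398 = 0.000000
ω = Δθ/dt = 0.000000/1.0 = 0.0000
ω = 0 → v = (Δx·cos θ + Δy·sin θ)/dt = 1.2500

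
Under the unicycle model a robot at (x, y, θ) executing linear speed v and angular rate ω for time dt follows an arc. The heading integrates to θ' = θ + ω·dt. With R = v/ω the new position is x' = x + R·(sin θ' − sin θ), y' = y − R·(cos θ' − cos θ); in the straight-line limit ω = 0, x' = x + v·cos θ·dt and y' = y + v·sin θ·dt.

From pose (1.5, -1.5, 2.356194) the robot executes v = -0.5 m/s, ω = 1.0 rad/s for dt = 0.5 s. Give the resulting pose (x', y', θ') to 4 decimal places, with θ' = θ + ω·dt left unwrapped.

θ' = 2.3562 + 1.0·0.5 = 2.8562
R = v/ω = -0.5/1.0 = -0.5000
x' = 1.5 + -0.5000·(sin 2.8562 − sin 2.3562) = 1.7128
y' = -1.5 − -0.5000·(cos 2.8562 − cos 2.3562) = -1.6262

(1.7128, -1.6262, 2.8562)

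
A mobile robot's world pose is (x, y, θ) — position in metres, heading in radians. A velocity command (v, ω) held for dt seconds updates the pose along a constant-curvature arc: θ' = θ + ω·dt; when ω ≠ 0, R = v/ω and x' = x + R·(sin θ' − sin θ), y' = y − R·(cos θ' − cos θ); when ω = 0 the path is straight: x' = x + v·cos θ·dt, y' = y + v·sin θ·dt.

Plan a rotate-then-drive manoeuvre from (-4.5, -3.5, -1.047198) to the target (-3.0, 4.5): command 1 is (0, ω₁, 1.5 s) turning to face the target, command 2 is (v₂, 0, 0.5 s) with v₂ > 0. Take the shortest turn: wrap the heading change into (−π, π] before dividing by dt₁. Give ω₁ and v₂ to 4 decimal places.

heading to target = atan2(4.5−-3.5, -3−-4.5) = 1.3854
Δθ = wrap(1.3854 − -1.0472) = 2.4326; ω₁ = Δθ/dt₁ = 1.6218
distance = √((-3−-4.5)² + (4.5−-3.5)²) = 8.1394; v₂ = distance/dt₂ = 16.2788

ω₁ = 1.6218, v₂ = 16.2788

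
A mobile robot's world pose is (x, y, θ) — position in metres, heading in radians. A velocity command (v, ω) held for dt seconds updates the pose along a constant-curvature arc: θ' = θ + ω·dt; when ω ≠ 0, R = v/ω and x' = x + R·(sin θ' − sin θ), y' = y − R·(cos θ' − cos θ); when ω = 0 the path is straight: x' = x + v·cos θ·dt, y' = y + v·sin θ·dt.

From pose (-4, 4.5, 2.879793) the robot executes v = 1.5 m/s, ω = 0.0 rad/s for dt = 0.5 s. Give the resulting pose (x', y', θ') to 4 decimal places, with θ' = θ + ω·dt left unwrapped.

θ' = 2.8798 + 0.0·0.5 = 2.8798
ω = 0 → straight: x' = -4 + 1.5·cos(2.8798)·0.5 = -4.7244
y' = 4.5 + 1.5·sin(2.8798)·0.5 = 4.6941

(-4.7244, 4.6941, 2.8798)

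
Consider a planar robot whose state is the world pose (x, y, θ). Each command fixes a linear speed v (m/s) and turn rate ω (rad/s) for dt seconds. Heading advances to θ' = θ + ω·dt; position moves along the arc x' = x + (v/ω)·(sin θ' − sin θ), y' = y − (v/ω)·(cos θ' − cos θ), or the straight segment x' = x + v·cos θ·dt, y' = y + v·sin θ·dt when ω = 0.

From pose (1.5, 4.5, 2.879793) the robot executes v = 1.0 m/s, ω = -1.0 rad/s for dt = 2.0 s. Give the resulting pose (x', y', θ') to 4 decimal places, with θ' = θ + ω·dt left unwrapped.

θ' = 2.8798 + -1.0·2.0 = 0.8798
R = v/ω = 1.0/-1.0 = -1.0000
x' = 1.5 + -1.0000·(sin 0.8798 − sin 2.8798) = 0.9882
y' = 4.5 − -1.0000·(cos 0.8798 − cos 2.8798) = 6.1032

(0.9882, 6.1032, 0.8798)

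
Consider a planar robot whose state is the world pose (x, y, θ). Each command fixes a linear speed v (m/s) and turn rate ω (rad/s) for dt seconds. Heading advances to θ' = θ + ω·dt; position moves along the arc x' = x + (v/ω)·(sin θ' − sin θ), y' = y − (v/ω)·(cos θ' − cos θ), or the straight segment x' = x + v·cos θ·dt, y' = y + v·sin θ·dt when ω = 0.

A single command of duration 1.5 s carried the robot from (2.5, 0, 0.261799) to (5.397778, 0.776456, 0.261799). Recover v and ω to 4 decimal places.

v = 2.0000, ω = 0.0000

Δθ = 0.261799 − 0.261799 = 0.000000
ω = Δθ/dt = 0.000000/1.5 = 0.0000
ω = 0 → v = (Δx·cos θ + Δy·sin θ)/dt = 2.0000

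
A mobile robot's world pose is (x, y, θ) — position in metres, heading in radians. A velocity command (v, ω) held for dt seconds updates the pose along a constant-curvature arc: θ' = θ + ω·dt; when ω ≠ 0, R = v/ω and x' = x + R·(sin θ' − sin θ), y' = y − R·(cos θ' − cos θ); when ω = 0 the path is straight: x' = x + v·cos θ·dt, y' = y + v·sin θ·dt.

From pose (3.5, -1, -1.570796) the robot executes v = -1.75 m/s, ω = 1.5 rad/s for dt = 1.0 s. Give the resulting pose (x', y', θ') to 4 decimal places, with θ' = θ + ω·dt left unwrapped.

θ' = -1.5708 + 1.5·1.0 = -0.0708
R = v/ω = -1.75/1.5 = -1.1667
x' = 3.5 + -1.1667·(sin -0.0708 − sin -1.5708) = 2.4159
y' = -1 − -1.1667·(cos -0.0708 − cos -1.5708) = 0.1637

(2.4159, 0.1637, -0.0708)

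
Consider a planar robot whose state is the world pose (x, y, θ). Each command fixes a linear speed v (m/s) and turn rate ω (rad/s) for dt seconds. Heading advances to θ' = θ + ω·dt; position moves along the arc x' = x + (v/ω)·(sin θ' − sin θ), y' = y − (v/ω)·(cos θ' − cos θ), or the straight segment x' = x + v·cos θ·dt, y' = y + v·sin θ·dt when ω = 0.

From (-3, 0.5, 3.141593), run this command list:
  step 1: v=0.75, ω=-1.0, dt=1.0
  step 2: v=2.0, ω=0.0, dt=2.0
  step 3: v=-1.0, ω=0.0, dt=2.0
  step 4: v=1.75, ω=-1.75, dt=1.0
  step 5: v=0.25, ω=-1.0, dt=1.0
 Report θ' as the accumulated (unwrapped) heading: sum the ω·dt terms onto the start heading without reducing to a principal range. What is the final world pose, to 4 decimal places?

step 1: θ'=2.1416 (R=-0.7500) → pose (-3.6311, 0.8448, 2.1416)
step 2: θ'=2.1416 (straight) → pose (-5.7923, 4.2107, 2.1416)
step 3: θ'=2.1416 (straight) → pose (-4.7117, 2.5277, 2.1416)
step 4: θ'=0.3916 (R=-1.0000) → pose (-4.2519, 3.9923, 0.3916)
step 5: θ'=-0.6084 (R=-0.2500) → pose (-4.0136, 3.9664, -0.6084)

(-4.0136, 3.9664, -0.6084)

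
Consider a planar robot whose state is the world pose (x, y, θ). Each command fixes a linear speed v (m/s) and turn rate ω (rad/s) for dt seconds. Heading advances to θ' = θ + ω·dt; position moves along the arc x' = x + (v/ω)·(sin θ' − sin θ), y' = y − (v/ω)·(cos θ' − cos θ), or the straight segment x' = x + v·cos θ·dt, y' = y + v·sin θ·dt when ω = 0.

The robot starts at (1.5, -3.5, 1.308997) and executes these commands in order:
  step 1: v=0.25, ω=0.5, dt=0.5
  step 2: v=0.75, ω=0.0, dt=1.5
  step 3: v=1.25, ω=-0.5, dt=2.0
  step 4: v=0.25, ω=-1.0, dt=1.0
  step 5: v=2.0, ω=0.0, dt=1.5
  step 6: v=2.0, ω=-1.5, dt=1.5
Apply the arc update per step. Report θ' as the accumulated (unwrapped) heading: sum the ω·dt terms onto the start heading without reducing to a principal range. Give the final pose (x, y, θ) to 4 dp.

step 1: θ'=1.5590 (R=0.5000) → pose (1.5170, -3.3765, 1.5590)
step 2: θ'=1.5590 (straight) → pose (1.5303, -2.2516, 1.5590)
step 3: θ'=0.5590 (R=-2.5000) → pose (2.7043, -0.1616, 0.5590)
step 4: θ'=-0.4410 (R=-0.2500) → pose (2.9436, -0.1475, -0.4410)
step 5: θ'=-0.4410 (straight) → pose (5.6565, -1.4280, -0.4410)
step 6: θ'=-2.6910 (R=-1.3333) → pose (5.6681, -3.8340, -2.6910)

(5.6681, -3.8340, -2.6910)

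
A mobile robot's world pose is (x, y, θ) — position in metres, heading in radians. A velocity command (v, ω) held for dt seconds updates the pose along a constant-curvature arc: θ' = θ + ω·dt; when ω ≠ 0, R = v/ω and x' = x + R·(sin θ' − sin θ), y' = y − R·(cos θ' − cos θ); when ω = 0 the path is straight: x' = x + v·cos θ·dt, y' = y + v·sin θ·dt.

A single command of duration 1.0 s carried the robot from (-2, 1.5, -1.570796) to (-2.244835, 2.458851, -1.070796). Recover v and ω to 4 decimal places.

Δθ = -1.070796 − -1.570796 = 0.500000
ω = Δθ/dt = 0.500000/1.0 = 0.5000
R = −Δy/(cos θ' − cos θ) = -2.0000
v = R·ω = -2.0000·0.5000 = -1.0000

v = -1.0000, ω = 0.5000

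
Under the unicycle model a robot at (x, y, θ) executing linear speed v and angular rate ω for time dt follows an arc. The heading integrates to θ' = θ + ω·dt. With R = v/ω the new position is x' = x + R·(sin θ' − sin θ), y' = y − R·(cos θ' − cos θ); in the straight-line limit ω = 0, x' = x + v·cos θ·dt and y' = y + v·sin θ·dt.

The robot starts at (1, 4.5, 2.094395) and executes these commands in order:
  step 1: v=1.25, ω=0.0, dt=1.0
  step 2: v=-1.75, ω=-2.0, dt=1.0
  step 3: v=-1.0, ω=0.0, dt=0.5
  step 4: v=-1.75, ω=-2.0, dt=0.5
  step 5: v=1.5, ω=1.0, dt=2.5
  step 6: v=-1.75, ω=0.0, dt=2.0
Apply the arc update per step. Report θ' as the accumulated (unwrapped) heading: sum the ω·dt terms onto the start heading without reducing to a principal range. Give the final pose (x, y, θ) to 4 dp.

(1.1934, 2.0200, 1.5944)

step 1: θ'=2.0944 (straight) → pose (0.3750, 5.5825, 2.0944)
step 2: θ'=0.0944 (R=0.8750) → pose (-0.3003, 4.2739, 0.0944)
step 3: θ'=0.0944 (straight) → pose (-0.7981, 4.2268, 0.0944)
step 4: θ'=-0.9056 (R=0.8750) → pose (-1.5690, 4.5578, -0.9056)
step 5: θ'=1.5944 (R=1.5000) → pose (1.1108, 5.5191, 1.5944)
step 6: θ'=1.5944 (straight) → pose (1.1934, 2.0200, 1.5944)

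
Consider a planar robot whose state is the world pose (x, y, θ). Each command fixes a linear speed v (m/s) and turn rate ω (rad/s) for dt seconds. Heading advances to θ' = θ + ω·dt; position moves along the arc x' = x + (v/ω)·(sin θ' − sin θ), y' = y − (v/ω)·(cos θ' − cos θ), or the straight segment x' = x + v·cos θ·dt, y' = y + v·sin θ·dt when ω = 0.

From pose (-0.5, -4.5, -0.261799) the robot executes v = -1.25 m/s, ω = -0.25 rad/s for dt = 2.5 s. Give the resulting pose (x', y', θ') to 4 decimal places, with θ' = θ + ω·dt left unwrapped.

θ' = -0.2618 + -0.25·2.5 = -0.8868
R = v/ω = -1.25/-0.25 = 5.0000
x' = -0.5 + 5.0000·(sin -0.8868 − sin -0.2618) = -3.0812
y' = -4.5 − 5.0000·(cos -0.8868 − cos -0.2618) = -2.8299

(-3.0812, -2.8299, -0.8868)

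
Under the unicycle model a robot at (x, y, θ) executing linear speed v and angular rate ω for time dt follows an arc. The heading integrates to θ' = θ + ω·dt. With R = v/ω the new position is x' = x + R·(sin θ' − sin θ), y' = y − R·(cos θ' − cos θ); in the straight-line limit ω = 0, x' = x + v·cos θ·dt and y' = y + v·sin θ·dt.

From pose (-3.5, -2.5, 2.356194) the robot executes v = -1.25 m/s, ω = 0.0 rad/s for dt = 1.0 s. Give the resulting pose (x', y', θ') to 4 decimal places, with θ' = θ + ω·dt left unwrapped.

θ' = 2.3562 + 0.0·1.0 = 2.3562
ω = 0 → straight: x' = -3.5 + -1.25·cos(2.3562)·1.0 = -2.6161
y' = -2.5 + -1.25·sin(2.3562)·1.0 = -3.3839

(-2.6161, -3.3839, 2.3562)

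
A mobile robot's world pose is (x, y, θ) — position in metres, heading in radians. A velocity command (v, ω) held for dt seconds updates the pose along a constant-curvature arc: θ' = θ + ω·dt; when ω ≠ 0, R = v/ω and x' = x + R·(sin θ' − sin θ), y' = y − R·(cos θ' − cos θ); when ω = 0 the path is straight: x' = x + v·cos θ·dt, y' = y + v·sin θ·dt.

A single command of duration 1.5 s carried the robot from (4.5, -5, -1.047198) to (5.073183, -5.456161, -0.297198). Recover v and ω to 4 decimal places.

v = 0.5000, ω = 0.5000

Δθ = -0.297198 − -1.047198 = 0.750000
ω = Δθ/dt = 0.750000/1.5 = 0.5000
R = Δx/(sin θ' − sin θ) = 1.0000
v = R·ω = 1.0000·0.5000 = 0.5000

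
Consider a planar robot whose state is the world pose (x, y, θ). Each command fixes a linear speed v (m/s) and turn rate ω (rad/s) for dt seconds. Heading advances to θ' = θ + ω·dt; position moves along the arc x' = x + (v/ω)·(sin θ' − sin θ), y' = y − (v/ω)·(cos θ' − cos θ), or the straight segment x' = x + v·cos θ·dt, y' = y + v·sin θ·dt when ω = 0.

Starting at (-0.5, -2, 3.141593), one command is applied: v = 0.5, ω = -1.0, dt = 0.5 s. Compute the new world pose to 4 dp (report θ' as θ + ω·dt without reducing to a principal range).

(-0.7397, -1.9388, 2.6416)

θ' = 3.1416 + -1.0·0.5 = 2.6416
R = v/ω = 0.5/-1.0 = -0.5000
x' = -0.5 + -0.5000·(sin 2.6416 − sin 3.1416) = -0.7397
y' = -2 − -0.5000·(cos 2.6416 − cos 3.1416) = -1.9388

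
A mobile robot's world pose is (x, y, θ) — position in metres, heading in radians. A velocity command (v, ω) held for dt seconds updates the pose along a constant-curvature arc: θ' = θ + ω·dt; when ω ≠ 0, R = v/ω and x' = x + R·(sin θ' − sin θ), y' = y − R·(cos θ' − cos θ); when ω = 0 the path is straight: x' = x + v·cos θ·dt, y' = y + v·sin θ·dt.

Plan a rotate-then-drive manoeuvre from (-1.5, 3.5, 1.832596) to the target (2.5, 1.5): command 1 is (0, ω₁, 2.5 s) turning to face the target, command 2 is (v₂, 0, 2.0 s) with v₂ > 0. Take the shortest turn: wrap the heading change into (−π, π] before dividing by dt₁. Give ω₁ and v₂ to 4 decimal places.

ω₁ = -0.9185, v₂ = 2.2361

heading to target = atan2(1.5−3.5, 2.5−-1.5) = -0.4636
Δθ = wrap(-0.4636 − 1.8326) = -2.2962; ω₁ = Δθ/dt₁ = -0.9185
distance = √((2.5−-1.5)² + (1.5−3.5)²) = 4.4721; v₂ = distance/dt₂ = 2.2361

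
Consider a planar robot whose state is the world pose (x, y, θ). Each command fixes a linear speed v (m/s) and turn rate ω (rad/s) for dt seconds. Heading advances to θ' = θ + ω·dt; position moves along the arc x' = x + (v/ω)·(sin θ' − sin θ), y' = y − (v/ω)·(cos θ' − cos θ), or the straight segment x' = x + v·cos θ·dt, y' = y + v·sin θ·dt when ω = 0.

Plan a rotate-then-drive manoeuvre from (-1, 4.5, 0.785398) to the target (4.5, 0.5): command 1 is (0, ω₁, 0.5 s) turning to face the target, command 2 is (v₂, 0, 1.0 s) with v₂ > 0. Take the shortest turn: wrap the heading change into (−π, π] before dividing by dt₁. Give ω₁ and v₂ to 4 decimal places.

ω₁ = -2.8284, v₂ = 6.8007

heading to target = atan2(0.5−4.5, 4.5−-1) = -0.6288
Δθ = wrap(-0.6288 − 0.7854) = -1.4142; ω₁ = Δθ/dt₁ = -2.8284
distance = √((4.5−-1)² + (0.5−4.5)²) = 6.8007; v₂ = distance/dt₂ = 6.8007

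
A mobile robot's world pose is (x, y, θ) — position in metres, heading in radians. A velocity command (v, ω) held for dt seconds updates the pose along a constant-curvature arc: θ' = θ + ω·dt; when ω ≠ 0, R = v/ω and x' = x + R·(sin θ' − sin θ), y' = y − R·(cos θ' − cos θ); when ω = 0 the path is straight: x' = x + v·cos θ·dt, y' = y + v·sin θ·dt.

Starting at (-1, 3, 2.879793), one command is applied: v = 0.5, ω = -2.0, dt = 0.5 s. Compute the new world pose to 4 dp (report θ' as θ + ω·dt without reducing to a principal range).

(-1.1735, 3.1655, 1.8798)

θ' = 2.8798 + -2.0·0.5 = 1.8798
R = v/ω = 0.5/-2.0 = -0.2500
x' = -1 + -0.2500·(sin 1.8798 − sin 2.8798) = -1.1735
y' = 3 − -0.2500·(cos 1.8798 − cos 2.8798) = 3.1655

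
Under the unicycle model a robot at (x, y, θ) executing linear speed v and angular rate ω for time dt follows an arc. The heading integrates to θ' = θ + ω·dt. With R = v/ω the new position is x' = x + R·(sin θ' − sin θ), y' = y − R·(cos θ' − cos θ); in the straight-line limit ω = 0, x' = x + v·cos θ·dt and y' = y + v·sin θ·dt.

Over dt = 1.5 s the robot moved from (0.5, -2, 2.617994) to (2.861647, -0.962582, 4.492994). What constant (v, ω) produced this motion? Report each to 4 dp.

Δθ = 4.492994 − 2.617994 = 1.875000
ω = Δθ/dt = 1.875000/1.5 = 1.2500
R = Δx/(sin θ' − sin θ) = -1.6000
v = R·ω = -1.6000·1.2500 = -2.0000

v = -2.0000, ω = 1.2500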